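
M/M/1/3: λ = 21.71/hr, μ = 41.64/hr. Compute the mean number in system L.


ρ = 21.71/41.64 = 0.5214
L = ρ[1 − (K+1)ρ^K + Kρ^(K+1)] / [(1−ρ)(1−ρ^(K+1))]
Numerator: 0.5214·(1 − 4·0.141725 + 3·0.073892) = 0.341382
Denominator: (0.4786)·(0.926108) = 0.443260
L = 0.341382/0.443260 = 0.7702

Final: 0.7702


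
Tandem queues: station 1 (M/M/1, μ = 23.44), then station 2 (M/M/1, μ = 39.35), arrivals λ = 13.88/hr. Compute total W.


Each node sees arrival rate λ = 13.88/hr (tandem ⇒ throughput preserved).
W₁ = 1/(μ₁−λ) = 1/(23.44−13.88) = 0.10460 hr
W₂ = 1/(μ₂−λ) = 1/(39.35−13.88) = 0.03926 hr
W_total = W₁ + W₂ = 0.10460 + 0.03926 = 0.14386 hr

Final: 0.14386 hr


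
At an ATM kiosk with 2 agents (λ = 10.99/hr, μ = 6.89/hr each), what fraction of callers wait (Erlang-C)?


a = λ/μ = 1.5951; ρ = a/2 = 0.7975
P₀ = 0.112636 (from M/M/c formula)
C(c,a) = [a^c/(c!(1−ρ))]·P₀ = [2.54423/(2·0.2025)]·0.112636
= 6.28307·0.112636 = 0.707702

Final: 0.707702


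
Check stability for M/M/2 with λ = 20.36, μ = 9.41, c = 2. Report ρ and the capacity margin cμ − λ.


Total capacity cμ = 2·9.41 = 18.82/hr
ρ = λ/(cμ) = 20.36/18.82 = 1.0818
Stable ⇔ ρ < 1: NO
Spare capacity = cμ − λ = 18.82 − 20.36 = -1.54/hr

Final: ρ = 1.0818; unstable; margin = -1.54/hr


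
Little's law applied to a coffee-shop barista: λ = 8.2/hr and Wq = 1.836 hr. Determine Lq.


Lq = λWq = 8.2·1.836 = 15.0552

Final: 15.0552


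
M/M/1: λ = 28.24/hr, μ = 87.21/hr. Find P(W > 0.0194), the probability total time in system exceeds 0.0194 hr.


W ~ Exponential(μ−λ) for M/M/1.
μ − λ = 87.21 − 28.24 = 58.9700
P(W > t) = e^{−(μ−λ)t} = e^{−1.1440} = 0.318537

Final: 0.318537


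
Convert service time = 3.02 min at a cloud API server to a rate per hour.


μ = 1/(service time) in consistent units.
1 hour = 60 min, so μ = 60/3.02 = 19.8675 per hour

Final: 19.8675 /hr


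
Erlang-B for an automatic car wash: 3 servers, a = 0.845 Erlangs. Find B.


B(c,a) = (a^c/c!) / Σ_{k=0}^{c} a^k/k!
a^3/3! = 0.100559
Σ terms (k=0..3): 1.00000 + 0.84500 + 0.35701 + 0.10056 = 2.302571
B = 0.100559/2.302571 = 0.043672

Final: 0.043672


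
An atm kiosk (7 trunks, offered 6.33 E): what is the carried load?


B(7,6.33) = 0.206446 (Erlang-B)
Carried load = a(1 − B) = 6.33·(1 − 0.206446) = 6.33·0.793554 = 5.0232 E

Final: 5.0232 Erlangs


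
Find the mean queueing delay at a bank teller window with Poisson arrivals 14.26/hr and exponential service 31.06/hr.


ρ = 14.26/31.06 = 0.4591
Wq = ρ/(μ−λ) = 0.4591/(31.06 − 14.26) = 0.4591/16.80 = 0.02733 hr

Final: 0.02733 hr


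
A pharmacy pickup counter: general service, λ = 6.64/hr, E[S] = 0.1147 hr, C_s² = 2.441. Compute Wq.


ρ = λ·E[S] = 6.64·0.1147 = 0.7616
E[S²] = E[S]²(1+C_s²) = 0.1147²·(1+2.441) = 0.045270
Wq = λ·E[S²]/(2(1−ρ)) = 6.64·0.045270/(2·0.2384) = 0.63046 hr

Final: 0.63046 hr


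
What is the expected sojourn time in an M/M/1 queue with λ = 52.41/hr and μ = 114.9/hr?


W = 1/(μ−λ) = 1/(114.9 − 52.41) = 1/62.49 = 0.01600 hr

Final: 0.01600 hr


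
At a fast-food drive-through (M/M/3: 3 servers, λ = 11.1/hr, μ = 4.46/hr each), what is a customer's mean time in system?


a = 2.4888; ρ = 0.8296; P₀ = 0.046161
Lq = P₀·a^c·ρ/(c!(1−ρ)²) = 3.38839
Wq = Lq/λ = 3.38839/11.1 = 0.30526 hr
W = Wq + 1/μ = 0.30526 + 0.22422 = 0.52948 hr

Final: 0.52948 hr


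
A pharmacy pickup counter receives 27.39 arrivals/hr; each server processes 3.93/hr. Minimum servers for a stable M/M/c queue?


Stability requires cμ > λ ⇔ c > λ/μ.
λ/μ = 27.39/3.93 = 6.9695
Minimum integer c = ⌊6.9695⌋ + 1 = 7
Check: 7·3.93 = 27.51 > 27.39, while 6·3.93 = 23.58 ≤ 27.39

Final: 7 servers


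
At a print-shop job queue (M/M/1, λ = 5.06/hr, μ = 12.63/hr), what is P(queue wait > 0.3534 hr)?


ρ = 5.06/12.63 = 0.4006
P(Wq > t) = ρ·e^{−(μ−λ)t} = 0.4006·e^{−2.6752}
= 0.4006·0.068890 = 0.027600

Final: 0.027600


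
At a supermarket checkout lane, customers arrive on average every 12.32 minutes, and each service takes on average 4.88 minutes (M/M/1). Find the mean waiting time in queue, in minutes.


λ = 60/12.32 = 4.8701 /hr
μ = 60/4.88 = 12.2951 /hr
ρ = λ/μ = 4.8701/12.2951 = 0.3961
Wq = ρ/(μ−λ) = 0.3961/(12.2951−4.8701) = 0.05335 hr
In minutes: 0.05335·60 = 3.201 min

Final: 3.201 min


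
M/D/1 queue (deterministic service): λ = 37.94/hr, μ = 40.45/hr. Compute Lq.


ρ = 37.94/40.45 = 0.9379
M/D/1: Lq = ρ²/(2(1−ρ)) = 0.8797/(2·0.06205) = 7.08879

Final: 7.08879


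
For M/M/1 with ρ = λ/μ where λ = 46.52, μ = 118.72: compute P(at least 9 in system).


ρ = 46.52/118.72 = 0.3918
P(N ≥ n) = ρ^n = 0.3918^9 = 0.0002178

Final: 0.0002178


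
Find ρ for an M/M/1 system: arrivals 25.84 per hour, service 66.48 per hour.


ρ = λ/μ = 25.84/66.48 = 0.3887

Final: 0.3887


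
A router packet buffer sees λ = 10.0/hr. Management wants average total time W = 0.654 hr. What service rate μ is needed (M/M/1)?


W = 1/(μ−λ) ⇒ μ − λ = 1/W = 1/0.654 = 1.5291
μ = λ + 1/W = 10.0 + 1.5291 = 11.5291 per hr

Final: 11.5291 /hr


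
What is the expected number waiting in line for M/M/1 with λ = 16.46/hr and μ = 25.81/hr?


ρ = 16.46/25.81 = 0.6377
Lq = ρ²/(1−ρ) = 0.4067/0.3623 = 1.1227

Final: 1.1227


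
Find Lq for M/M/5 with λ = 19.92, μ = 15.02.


a = λ/μ = 1.3262; ρ = a/5 = 0.2652
P₀ = 0.265259
Lq = P₀·a^c·ρ / (c!·(1−ρ)²) = 0.265259·4.10296·0.2652/(120·0.53986)
= 0.004456

Final: 0.004456


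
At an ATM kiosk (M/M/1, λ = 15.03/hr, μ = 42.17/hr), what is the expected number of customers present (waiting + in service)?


ρ = λ/μ = 15.03/42.17 = 0.3564
L = ρ/(1−ρ) = 0.3564/(1 − 0.3564) = 0.3564/0.6436 = 0.5538

Final: 0.5538


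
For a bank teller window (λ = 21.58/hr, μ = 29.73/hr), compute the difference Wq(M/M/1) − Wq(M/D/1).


ρ = 21.58/29.73 = 0.7259
Wq(M/M/1) = ρ/(μ−λ) = 0.7259/8.15 = 0.08906 hr
Wq(M/D/1) = ρ/(2(μ−λ)) = 0.04453 hr
Savings = 0.08906 − 0.04453 = 0.04453 hr

Final: 0.04453 hr


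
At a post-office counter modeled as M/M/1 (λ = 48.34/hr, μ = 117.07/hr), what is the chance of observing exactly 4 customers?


ρ = 48.34/117.07 = 0.4129
P_n = (1−ρ)·ρ^n = (1 − 0.4129)·0.4129^4 = 0.5871·0.029070 = 0.017067

Final: 0.017067


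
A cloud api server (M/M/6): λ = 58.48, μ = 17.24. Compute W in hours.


a = 3.3921; ρ = 0.5654; P₀ = 0.032491
Lq = P₀·a^c·ρ/(c!(1−ρ)²) = 0.20573
Wq = Lq/λ = 0.20573/58.48 = 0.003518 hr
W = Wq + 1/μ = 0.003518 + 0.05800 = 0.06152 hr

Final: 0.06152 hr


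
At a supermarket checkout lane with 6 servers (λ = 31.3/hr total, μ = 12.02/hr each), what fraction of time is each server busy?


ρ = λ/(cμ) = 31.3/(6·12.02) = 31.3/72.12 = 0.4340

Final: 0.4340


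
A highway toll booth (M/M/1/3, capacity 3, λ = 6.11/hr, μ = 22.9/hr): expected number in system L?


ρ = 6.11/22.9 = 0.2668
L = ρ[1 − (K+1)ρ^K + Kρ^(K+1)] / [(1−ρ)(1−ρ^(K+1))]
Numerator: 0.2668·(1 − 4·0.018994 + 3·0.005068) = 0.250597
Denominator: (0.7332)·(0.994932) = 0.729472
L = 0.250597/0.729472 = 0.3435

Final: 0.3435


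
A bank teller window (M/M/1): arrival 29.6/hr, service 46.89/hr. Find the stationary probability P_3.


ρ = 29.6/46.89 = 0.6313
P_n = (1−ρ)·ρ^n = (1 − 0.6313)·0.6313^3 = 0.3687·0.251556 = 0.092758

Final: 0.092758


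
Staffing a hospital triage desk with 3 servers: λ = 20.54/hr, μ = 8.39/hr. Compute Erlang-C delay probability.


a = λ/μ = 2.4482; ρ = a/3 = 0.8161
P₀ = 0.050661 (from M/M/c formula)
C(c,a) = [a^c/(c!(1−ρ))]·P₀ = [14.67288/(6·0.1839)]·0.050661
= 13.29433·0.050661 = 0.673499

Final: 0.673499


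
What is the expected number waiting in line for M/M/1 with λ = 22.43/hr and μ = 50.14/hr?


ρ = 22.43/50.14 = 0.4473
Lq = ρ²/(1−ρ) = 0.2001/0.5527 = 0.3621

Final: 0.3621


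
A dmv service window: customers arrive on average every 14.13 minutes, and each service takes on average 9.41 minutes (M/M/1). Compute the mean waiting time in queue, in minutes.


λ = 60/14.13 = 4.2463 /hr
μ = 60/9.41 = 6.3762 /hr
ρ = λ/μ = 4.2463/6.3762 = 0.6660
Wq = ρ/(μ−λ) = 0.6660/(6.3762−4.2463) = 0.31267 hr
In minutes: 0.31267·60 = 18.760 min

Final: 18.760 min


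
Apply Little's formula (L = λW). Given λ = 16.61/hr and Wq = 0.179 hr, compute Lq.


Lq = λWq = 16.61·0.179 = 2.9732

Final: 2.9732


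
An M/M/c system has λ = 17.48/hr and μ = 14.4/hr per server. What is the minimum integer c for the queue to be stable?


Stability requires cμ > λ ⇔ c > λ/μ.
λ/μ = 17.48/14.4 = 1.2139
Minimum integer c = ⌊1.2139⌋ + 1 = 2
Check: 2·14.4 = 28.80 > 17.48, while 1·14.4 = 14.40 ≤ 17.48

Final: 2 servers


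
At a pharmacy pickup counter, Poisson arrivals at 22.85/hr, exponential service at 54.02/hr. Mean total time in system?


W = 1/(μ−λ) = 1/(54.02 − 22.85) = 1/31.17 = 0.03208 hr

Final: 0.03208 hr


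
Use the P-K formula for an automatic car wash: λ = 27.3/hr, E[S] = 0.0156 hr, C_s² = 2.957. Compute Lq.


ρ = λ·E[S] = 27.3·0.0156 = 0.4259
Lq = ρ²(1+C_s²)/(2(1−ρ)) = 0.1814·(1+2.957)/(2·0.5741)
= 0.1814·3.9570/1.1482 = 0.62504

Final: 0.62504


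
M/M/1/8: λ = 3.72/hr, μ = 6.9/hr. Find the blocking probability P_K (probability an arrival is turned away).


ρ = λ/μ = 3.72/6.9 = 0.5391
P_K = (1−ρ)ρ^K/(1−ρ^(K+1)) = (0.4609·0.007138)/(1 − 0.003848)
= 0.003289/0.996152 = 0.003302

Final: 0.003302


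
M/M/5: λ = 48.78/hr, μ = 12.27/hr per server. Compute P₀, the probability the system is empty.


a = λ/μ = 48.78/12.27 = 3.9756; ρ = a/c = 0.7951
Σ_{k=0}^{4} a^k/k! (terms k=0..4) = 1.00000 + 3.97555 + 7.90250 + 10.47226 + 10.40825 = 33.75856
Tail: a^5/(5!(1−ρ)) = 993.08441/(120·0.2049) = 40.39096
P₀ = 1/(33.75856 + 40.39096) = 1/74.14952 = 0.013486

Final: 0.013486


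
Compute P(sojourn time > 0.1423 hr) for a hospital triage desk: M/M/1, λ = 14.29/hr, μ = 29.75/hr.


W ~ Exponential(μ−λ) for M/M/1.
μ − λ = 29.75 − 14.29 = 15.4600
P(W > t) = e^{−(μ−λ)t} = e^{−2.2000} = 0.110808

Final: 0.110808


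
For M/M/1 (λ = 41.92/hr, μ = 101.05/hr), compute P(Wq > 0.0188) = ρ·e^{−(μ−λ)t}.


ρ = 41.92/101.05 = 0.4148
P(Wq > t) = ρ·e^{−(μ−λ)t} = 0.4148·e^{−1.1116}
= 0.4148·0.329018 = 0.136491

Final: 0.136491


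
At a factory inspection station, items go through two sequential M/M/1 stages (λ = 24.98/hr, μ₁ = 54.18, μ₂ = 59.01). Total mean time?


Each node sees arrival rate λ = 24.98/hr (tandem ⇒ throughput preserved).
W₁ = 1/(μ₁−λ) = 1/(54.18−24.98) = 0.03425 hr
W₂ = 1/(μ₂−λ) = 1/(59.01−24.98) = 0.02939 hr
W_total = W₁ + W₂ = 0.03425 + 0.02939 = 0.06363 hr

Final: 0.06363 hr


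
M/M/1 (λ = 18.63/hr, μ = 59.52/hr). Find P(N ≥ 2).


ρ = 18.63/59.52 = 0.3130
P(N ≥ n) = ρ^n = 0.3130^2 = 0.097972

Final: 0.097972


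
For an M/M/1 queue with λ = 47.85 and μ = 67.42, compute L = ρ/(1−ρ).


ρ = λ/μ = 47.85/67.42 = 0.7097
L = ρ/(1−ρ) = 0.7097/(1 − 0.7097) = 0.7097/0.2903 = 2.4451

Final: 2.4451


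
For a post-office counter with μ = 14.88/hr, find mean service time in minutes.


Mean service time = 1/μ = 1/14.88 hour = 0.06720 hour
In minutes: 0.06720 × 60 = 4.0323 min

Final: 4.0323 min


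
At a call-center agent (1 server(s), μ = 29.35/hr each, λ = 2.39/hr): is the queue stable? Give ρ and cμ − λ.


Total capacity cμ = 1·29.35 = 29.35/hr
ρ = λ/(cμ) = 2.39/29.35 = 0.08143
Stable ⇔ ρ < 1: YES
Spare capacity = cμ − λ = 29.35 − 2.39 = 26.96/hr

Final: ρ = 0.08143; stable; margin = 26.96/hr


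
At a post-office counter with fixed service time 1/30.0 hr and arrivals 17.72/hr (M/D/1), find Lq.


ρ = 17.72/30.0 = 0.5907
M/D/1: Lq = ρ²/(2(1−ρ)) = 0.3489/(2·0.4093) = 0.42617

Final: 0.42617


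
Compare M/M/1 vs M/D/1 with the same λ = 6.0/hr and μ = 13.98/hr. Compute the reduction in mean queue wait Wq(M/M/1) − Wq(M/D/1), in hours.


ρ = 6.0/13.98 = 0.4292
Wq(M/M/1) = ρ/(μ−λ) = 0.4292/7.98 = 0.05378 hr
Wq(M/D/1) = ρ/(2(μ−λ)) = 0.02689 hr
Savings = 0.05378 − 0.02689 = 0.02689 hr

Final: 0.02689 hr


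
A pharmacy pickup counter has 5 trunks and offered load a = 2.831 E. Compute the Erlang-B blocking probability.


B(c,a) = (a^c/c!) / Σ_{k=0}^{c} a^k/k!
a^5/5! = 1.515368
Σ terms (k=0..5): 1.00000 + 2.83100 + 4.00728 + 3.78154 + 2.67638 + 1.51537 = 15.811568
B = 1.515368/15.811568 = 0.095839

Final: 0.095839


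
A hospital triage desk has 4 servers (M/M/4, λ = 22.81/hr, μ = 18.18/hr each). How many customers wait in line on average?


a = λ/μ = 1.2547; ρ = a/4 = 0.3137
P₀ = 0.283977
Lq = P₀·a^c·ρ / (c!·(1−ρ)²) = 0.283977·2.47814·0.3137/(24·0.47105)
= 0.01953

Final: 0.01953


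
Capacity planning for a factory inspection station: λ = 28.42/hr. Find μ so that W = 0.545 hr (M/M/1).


W = 1/(μ−λ) ⇒ μ − λ = 1/W = 1/0.545 = 1.8349
μ = λ + 1/W = 28.42 + 1.8349 = 30.2549 per hr

Final: 30.2549 /hr


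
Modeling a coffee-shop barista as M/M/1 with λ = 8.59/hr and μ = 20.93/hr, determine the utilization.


ρ = λ/μ = 8.59/20.93 = 0.4104

Final: 0.4104


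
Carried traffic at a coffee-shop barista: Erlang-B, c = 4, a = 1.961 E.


B(4,1.961) = 0.091193 (Erlang-B)
Carried load = a(1 − B) = 1.961·(1 − 0.091193) = 1.961·0.908807 = 1.7822 E

Final: 1.7822 Erlangs


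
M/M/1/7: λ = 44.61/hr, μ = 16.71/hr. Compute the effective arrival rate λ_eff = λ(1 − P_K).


ρ = 2.6697; P_K = (1−ρ)ρ^7/(1−ρ^8) = 0.625663
λ_eff = λ(1 − P_K) = 44.61·(1 − 0.625663) = 44.61·0.374337 = 16.6992 /hr

Final: 16.6992 /hr


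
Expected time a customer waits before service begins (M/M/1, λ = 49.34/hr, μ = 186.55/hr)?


ρ = 49.34/186.55 = 0.2645
Wq = ρ/(μ−λ) = 0.2645/(186.55 − 49.34) = 0.2645/137.21 = 0.001928 hr

Final: 0.001928 hr


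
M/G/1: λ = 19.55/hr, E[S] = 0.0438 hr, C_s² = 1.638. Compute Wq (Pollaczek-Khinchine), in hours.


ρ = λ·E[S] = 19.55·0.0438 = 0.8563
E[S²] = E[S]²(1+C_s²) = 0.0438²·(1+1.638) = 0.005061
Wq = λ·E[S²]/(2(1−ρ)) = 19.55·0.005061/(2·0.1437) = 0.34423 hr

Final: 0.34423 hr


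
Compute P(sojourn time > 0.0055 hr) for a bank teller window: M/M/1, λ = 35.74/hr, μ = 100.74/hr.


W ~ Exponential(μ−λ) for M/M/1.
μ − λ = 100.74 − 35.74 = 65.0000
P(W > t) = e^{−(μ−λ)t} = e^{−0.3575} = 0.699423

Final: 0.699423


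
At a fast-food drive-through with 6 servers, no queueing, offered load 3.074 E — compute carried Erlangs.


B(6,3.074) = 0.056288 (Erlang-B)
Carried load = a(1 − B) = 3.074·(1 − 0.056288) = 3.074·0.943712 = 2.9010 E

Final: 2.9010 Erlangs


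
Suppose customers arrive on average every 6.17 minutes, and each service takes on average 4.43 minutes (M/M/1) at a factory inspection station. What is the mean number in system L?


λ = 60/6.17 = 9.7245 /hr
μ = 60/4.43 = 13.5440 /hr
ρ = λ/μ = 9.7245/13.5440 = 0.7180
L = ρ/(1−ρ) = 0.7180/0.2820 = 2.5460

Final: 2.5460


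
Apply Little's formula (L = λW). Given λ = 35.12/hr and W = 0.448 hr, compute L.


L = λW = 35.12·0.448 = 15.7338

Final: 15.7338


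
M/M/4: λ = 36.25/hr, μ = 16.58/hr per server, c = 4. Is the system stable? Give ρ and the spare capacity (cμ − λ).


Total capacity cμ = 4·16.58 = 66.32/hr
ρ = λ/(cμ) = 36.25/66.32 = 0.5466
Stable ⇔ ρ < 1: YES
Spare capacity = cμ − λ = 66.32 − 36.25 = 30.07/hr

Final: ρ = 0.5466; stable; margin = 30.07/hr


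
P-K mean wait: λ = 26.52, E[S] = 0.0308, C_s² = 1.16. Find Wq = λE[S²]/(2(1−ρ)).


ρ = λ·E[S] = 26.52·0.0308 = 0.8168
E[S²] = E[S]²(1+C_s²) = 0.0308²·(1+1.16) = 0.002049
Wq = λ·E[S²]/(2(1−ρ)) = 26.52·0.002049/(2·0.1832) = 0.14832 hr

Final: 0.14832 hr


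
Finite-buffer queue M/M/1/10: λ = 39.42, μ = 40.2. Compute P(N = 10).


ρ = λ/μ = 39.42/40.2 = 0.9806
P_K = (1−ρ)ρ^K/(1−ρ^(K+1)) = (0.01940·0.822064)/(1 − 0.806114)
= 0.015950/0.193886 = 0.082267

Final: 0.082267


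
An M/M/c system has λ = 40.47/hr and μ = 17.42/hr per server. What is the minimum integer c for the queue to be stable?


Stability requires cμ > λ ⇔ c > λ/μ.
λ/μ = 40.47/17.42 = 2.3232
Minimum integer c = ⌊2.3232⌋ + 1 = 3
Check: 3·17.42 = 52.26 > 40.47, while 2·17.42 = 34.84 ≤ 40.47

Final: 3 servers


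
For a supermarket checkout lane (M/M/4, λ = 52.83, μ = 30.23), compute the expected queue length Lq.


a = λ/μ = 1.7476; ρ = a/4 = 0.4369
P₀ = 0.170811
Lq = P₀·a^c·ρ / (c!·(1−ρ)²) = 0.170811·9.32760·0.4369/(24·0.31708)
= 0.09147

Final: 0.09147


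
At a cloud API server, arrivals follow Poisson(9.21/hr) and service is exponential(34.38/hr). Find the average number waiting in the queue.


ρ = 9.21/34.38 = 0.2679
Lq = ρ²/(1−ρ) = 0.07176/0.7321 = 0.09802

Final: 0.09802


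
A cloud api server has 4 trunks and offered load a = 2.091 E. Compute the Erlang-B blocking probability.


B(c,a) = (a^c/c!) / Σ_{k=0}^{c} a^k/k!
a^4/4! = 0.796535
Σ terms (k=0..4): 1.00000 + 2.09100 + 2.18614 + 1.52374 + 0.79654 = 7.597415
B = 0.796535/7.597415 = 0.104843

Final: 0.104843


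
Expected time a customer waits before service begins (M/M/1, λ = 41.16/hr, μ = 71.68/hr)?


ρ = 41.16/71.68 = 0.5742
Wq = ρ/(μ−λ) = 0.5742/(71.68 − 41.16) = 0.5742/30.52 = 0.01881 hr

Final: 0.01881 hr


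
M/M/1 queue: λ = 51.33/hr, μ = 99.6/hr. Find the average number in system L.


ρ = λ/μ = 51.33/99.6 = 0.5154
L = ρ/(1−ρ) = 0.5154/(1 − 0.5154) = 0.5154/0.4846 = 1.0634

Final: 1.0634


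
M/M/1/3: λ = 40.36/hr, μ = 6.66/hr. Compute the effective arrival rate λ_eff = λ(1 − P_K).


ρ = 6.0601; P_K = (1−ρ)ρ^3/(1−ρ^4) = 0.835605
λ_eff = λ(1 − P_K) = 40.36·(1 − 0.835605) = 40.36·0.164395 = 6.6350 /hr

Final: 6.6350 /hr


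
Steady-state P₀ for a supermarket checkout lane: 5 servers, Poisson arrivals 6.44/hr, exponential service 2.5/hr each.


a = λ/μ = 6.44/2.5 = 2.5760; ρ = a/c = 0.5152
Σ_{k=0}^{4} a^k/k! (terms k=0..4) = 1.00000 + 2.57600 + 3.31789 + 2.84896 + 1.83473 = 11.57758
Tail: a^5/(5!(1−ρ)) = 113.43036/(120·0.4848) = 1.94978
P₀ = 1/(11.57758 + 1.94978) = 1/13.52736 = 0.073924

Final: 0.073924


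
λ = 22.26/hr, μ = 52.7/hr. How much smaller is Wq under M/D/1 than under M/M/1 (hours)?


ρ = 22.26/52.7 = 0.4224
Wq(M/M/1) = ρ/(μ−λ) = 0.4224/30.44 = 0.01388 hr
Wq(M/D/1) = ρ/(2(μ−λ)) = 0.006938 hr
Savings = 0.01388 − 0.006938 = 0.006938 hr

Final: 0.006938 hr


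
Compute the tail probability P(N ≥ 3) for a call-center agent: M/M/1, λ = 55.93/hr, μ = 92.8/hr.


ρ = 55.93/92.8 = 0.6027
P(N ≥ n) = ρ^n = 0.6027^3 = 0.218923

Final: 0.218923


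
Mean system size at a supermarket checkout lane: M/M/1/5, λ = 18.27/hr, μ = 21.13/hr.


ρ = 18.27/21.13 = 0.8646
L = ρ[1 − (K+1)ρ^K + Kρ^(K+1)] / [(1−ρ)(1−ρ^(K+1))]
Numerator: 0.8646·(1 − 6·0.483276 + 5·0.417863) = 0.163990
Denominator: (0.1354)·(0.582137) = 0.078794
L = 0.163990/0.078794 = 2.0813

Final: 2.0813


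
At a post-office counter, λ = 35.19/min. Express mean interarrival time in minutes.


Mean interarrival time = 1/λ = 1/35.19 minute = 0.02842 minute
In minutes: 0.02842 × 1 = 0.02842 min

Final: 0.02842 min


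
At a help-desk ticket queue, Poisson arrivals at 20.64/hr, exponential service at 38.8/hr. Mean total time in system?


W = 1/(μ−λ) = 1/(38.8 − 20.64) = 1/18.16 = 0.05507 hr

Final: 0.05507 hr


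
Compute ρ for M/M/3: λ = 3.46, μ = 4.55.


ρ = λ/(cμ) = 3.46/(3·4.55) = 3.46/13.65 = 0.2535

Final: 0.2535


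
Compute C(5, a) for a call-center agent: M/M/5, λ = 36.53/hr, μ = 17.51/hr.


a = λ/μ = 2.0862; ρ = a/5 = 0.4172
P₀ = 0.122998 (from M/M/c formula)
C(c,a) = [a^c/(c!(1−ρ))]·P₀ = [39.52006/(120·0.5828)]·0.122998
= 0.56513·0.122998 = 0.069510

Final: 0.069510


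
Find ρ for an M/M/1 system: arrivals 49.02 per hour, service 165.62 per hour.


ρ = λ/μ = 49.02/165.62 = 0.2960

Final: 0.2960


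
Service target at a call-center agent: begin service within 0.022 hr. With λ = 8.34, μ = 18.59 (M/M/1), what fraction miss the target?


ρ = 8.34/18.59 = 0.4486
P(Wq > t) = ρ·e^{−(μ−λ)t} = 0.4486·e^{−0.2255}
= 0.4486·0.798117 = 0.358058

Final: 0.358058


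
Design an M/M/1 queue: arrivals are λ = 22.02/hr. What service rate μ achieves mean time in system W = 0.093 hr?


W = 1/(μ−λ) ⇒ μ − λ = 1/W = 1/0.093 = 10.7527
μ = λ + 1/W = 22.02 + 10.7527 = 32.7727 per hr

Final: 32.7727 /hr


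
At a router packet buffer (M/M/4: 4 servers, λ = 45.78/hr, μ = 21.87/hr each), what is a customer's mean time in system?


a = 2.0933; ρ = 0.5233; P₀ = 0.117769
Lq = P₀·a^c·ρ/(c!(1−ρ)²) = 0.21699
Wq = Lq/λ = 0.21699/45.78 = 0.004740 hr
W = Wq + 1/μ = 0.004740 + 0.04572 = 0.05046 hr

Final: 0.05046 hr


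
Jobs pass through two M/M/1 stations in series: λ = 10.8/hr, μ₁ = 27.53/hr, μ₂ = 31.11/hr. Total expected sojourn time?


Each node sees arrival rate λ = 10.8/hr (tandem ⇒ throughput preserved).
W₁ = 1/(μ₁−λ) = 1/(27.53−10.8) = 0.05977 hr
W₂ = 1/(μ₂−λ) = 1/(31.11−10.8) = 0.04924 hr
W_total = W₁ + W₂ = 0.05977 + 0.04924 = 0.10901 hr

Final: 0.10901 hr


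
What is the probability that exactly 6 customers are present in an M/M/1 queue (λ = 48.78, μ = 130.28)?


ρ = 48.78/130.28 = 0.3744
P_n = (1−ρ)·ρ^n = (1 − 0.3744)·0.3744^6 = 0.6256·0.002755 = 0.001724

Final: 0.001724


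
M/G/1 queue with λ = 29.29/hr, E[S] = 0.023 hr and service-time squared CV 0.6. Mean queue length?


ρ = λ·E[S] = 29.29·0.023 = 0.6737
Lq = ρ²(1+C_s²)/(2(1−ρ)) = 0.4538·(1+0.6)/(2·0.3263)
= 0.4538·1.6000/0.6527 = 1.11257

Final: 1.11257


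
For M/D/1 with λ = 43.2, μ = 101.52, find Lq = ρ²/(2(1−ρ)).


ρ = 43.2/101.52 = 0.4255
M/D/1: Lq = ρ²/(2(1−ρ)) = 0.1811/(2·0.5745) = 0.15760

Final: 0.15760


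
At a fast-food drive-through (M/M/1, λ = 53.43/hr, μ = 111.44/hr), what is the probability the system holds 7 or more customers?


ρ = 53.43/111.44 = 0.4795
P(N ≥ n) = ρ^n = 0.4795^7 = 0.005824

Final: 0.005824


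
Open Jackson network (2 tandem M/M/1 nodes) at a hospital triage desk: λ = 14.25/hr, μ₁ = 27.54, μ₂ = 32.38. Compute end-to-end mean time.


Each node sees arrival rate λ = 14.25/hr (tandem ⇒ throughput preserved).
W₁ = 1/(μ₁−λ) = 1/(27.54−14.25) = 0.07524 hr
W₂ = 1/(μ₂−λ) = 1/(32.38−14.25) = 0.05516 hr
W_total = W₁ + W₂ = 0.07524 + 0.05516 = 0.13040 hr

Final: 0.13040 hr


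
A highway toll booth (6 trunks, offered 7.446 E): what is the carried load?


B(6,7.446) = 0.358375 (Erlang-B)
Carried load = a(1 − B) = 7.446·(1 − 0.358375) = 7.446·0.641625 = 4.7775 E

Final: 4.7775 Erlangs


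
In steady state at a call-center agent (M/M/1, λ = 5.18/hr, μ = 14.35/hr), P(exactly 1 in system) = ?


ρ = 5.18/14.35 = 0.3610
P_n = (1−ρ)·ρ^n = (1 − 0.3610)·0.3610^1 = 0.6390·0.360976 = 0.230672

Final: 0.230672


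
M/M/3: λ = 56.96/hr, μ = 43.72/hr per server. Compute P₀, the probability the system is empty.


a = λ/μ = 56.96/43.72 = 1.3028; ρ = a/c = 0.4343
Σ_{k=0}^{2} a^k/k! (terms k=0..2) = 1.00000 + 1.30284 + 0.84869 = 3.15153
Tail: a^3/(3!(1−ρ)) = 2.21141/(6·0.5657) = 0.65150
P₀ = 1/(3.15153 + 0.65150) = 1/3.80303 = 0.262948

Final: 0.262948


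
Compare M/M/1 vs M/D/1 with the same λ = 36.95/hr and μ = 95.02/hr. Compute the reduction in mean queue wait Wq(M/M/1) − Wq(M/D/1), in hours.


ρ = 36.95/95.02 = 0.3889
Wq(M/M/1) = ρ/(μ−λ) = 0.3889/58.07 = 0.006696 hr
Wq(M/D/1) = ρ/(2(μ−λ)) = 0.003348 hr
Savings = 0.006696 − 0.003348 = 0.003348 hr

Final: 0.003348 hr


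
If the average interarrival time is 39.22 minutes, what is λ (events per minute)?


λ = 1/(interarrival time) in consistent units.
1 minute = 1 min, so λ = 1/39.22 = 0.02550 per minute

Final: 0.02550 /min


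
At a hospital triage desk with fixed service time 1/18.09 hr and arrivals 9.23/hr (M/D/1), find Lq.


ρ = 9.23/18.09 = 0.5102
M/D/1: Lq = ρ²/(2(1−ρ)) = 0.2603/(2·0.4898) = 0.26577

Final: 0.26577


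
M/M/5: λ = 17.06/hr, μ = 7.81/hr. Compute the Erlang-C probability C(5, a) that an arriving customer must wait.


a = λ/μ = 2.1844; ρ = a/5 = 0.4369
P₀ = 0.111212 (from M/M/c formula)
C(c,a) = [a^c/(c!(1−ρ))]·P₀ = [49.73246/(120·0.5631)]·0.111212
= 0.73596·0.111212 = 0.081847

Final: 0.081847


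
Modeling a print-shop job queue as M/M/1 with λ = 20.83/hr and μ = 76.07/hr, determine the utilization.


ρ = λ/μ = 20.83/76.07 = 0.2738

Final: 0.2738


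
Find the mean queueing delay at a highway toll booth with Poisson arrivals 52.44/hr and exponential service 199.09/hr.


ρ = 52.44/199.09 = 0.2634
Wq = ρ/(μ−λ) = 0.2634/(199.09 − 52.44) = 0.2634/146.65 = 0.001796 hr

Final: 0.001796 hr


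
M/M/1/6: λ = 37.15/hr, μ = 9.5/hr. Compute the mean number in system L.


ρ = 37.15/9.5 = 3.9105
L = ρ[1 − (K+1)ρ^K + Kρ^(K+1)] / [(1−ρ)(1−ρ^(K+1))]
Numerator: 3.9105·(1 − 7·3576.113358 + 6·13984.485393) = 230232.701630
Denominator: (-2.9105)·(-13983.485393) = 40699.302223
L = 230232.701630/40699.302223 = 5.6569

Final: 5.6569


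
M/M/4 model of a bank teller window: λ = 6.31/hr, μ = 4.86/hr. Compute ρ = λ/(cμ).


ρ = λ/(cμ) = 6.31/(4·4.86) = 6.31/19.44 = 0.3246

Final: 0.3246


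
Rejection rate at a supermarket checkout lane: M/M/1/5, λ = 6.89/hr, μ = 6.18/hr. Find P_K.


ρ = λ/μ = 6.89/6.18 = 1.1149
P_K = (1−ρ)ρ^K/(1−ρ^(K+1)) = (-0.1149·1.722478)/(1 − 1.920368)
= -0.197890/-0.920368 = 0.215012

Final: 0.215012


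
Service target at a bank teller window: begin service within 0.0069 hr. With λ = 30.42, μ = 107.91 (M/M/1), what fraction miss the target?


ρ = 30.42/107.91 = 0.2819
P(Wq > t) = ρ·e^{−(μ−λ)t} = 0.2819·e^{−0.5347}
= 0.2819·0.585856 = 0.165154

Final: 0.165154


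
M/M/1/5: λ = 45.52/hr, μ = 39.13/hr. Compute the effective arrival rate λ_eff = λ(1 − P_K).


ρ = 1.1633; P_K = (1−ρ)ρ^5/(1−ρ^6) = 0.235337
λ_eff = λ(1 − P_K) = 45.52·(1 − 0.235337) = 45.52·0.764663 = 34.8075 /hr

Final: 34.8075 /hr


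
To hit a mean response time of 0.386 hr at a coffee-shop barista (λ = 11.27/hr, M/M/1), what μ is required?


W = 1/(μ−λ) ⇒ μ − λ = 1/W = 1/0.386 = 2.5907
μ = λ + 1/W = 11.27 + 2.5907 = 13.8607 per hr

Final: 13.8607 /hr


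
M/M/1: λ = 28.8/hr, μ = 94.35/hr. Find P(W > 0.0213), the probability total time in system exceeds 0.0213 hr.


W ~ Exponential(μ−λ) for M/M/1.
μ − λ = 94.35 − 28.8 = 65.5500
P(W > t) = e^{−(μ−λ)t} = e^{−1.3962} = 0.247532

Final: 0.247532


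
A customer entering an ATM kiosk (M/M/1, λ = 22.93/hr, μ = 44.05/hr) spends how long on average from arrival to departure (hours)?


W = 1/(μ−λ) = 1/(44.05 − 22.93) = 1/21.12 = 0.04735 hr

Final: 0.04735 hr


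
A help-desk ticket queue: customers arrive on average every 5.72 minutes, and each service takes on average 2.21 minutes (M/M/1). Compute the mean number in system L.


λ = 60/5.72 = 10.4895 /hr
μ = 60/2.21 = 27.1493 /hr
ρ = λ/μ = 10.4895/27.1493 = 0.3864
L = ρ/(1−ρ) = 0.3864/0.6136 = 0.6296

Final: 0.6296


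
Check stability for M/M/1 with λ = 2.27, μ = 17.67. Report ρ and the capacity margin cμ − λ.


Total capacity cμ = 1·17.67 = 17.67/hr
ρ = λ/(cμ) = 2.27/17.67 = 0.1285
Stable ⇔ ρ < 1: YES
Spare capacity = cμ − λ = 17.67 − 2.27 = 15.40/hr

Final: ρ = 0.1285; stable; margin = 15.40/hr


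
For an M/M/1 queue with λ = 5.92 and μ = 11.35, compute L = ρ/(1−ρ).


ρ = λ/μ = 5.92/11.35 = 0.5216
L = ρ/(1−ρ) = 0.5216/(1 − 0.5216) = 0.5216/0.4784 = 1.0902

Final: 1.0902


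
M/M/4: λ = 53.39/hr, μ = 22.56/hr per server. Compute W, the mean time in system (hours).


a = 2.3666; ρ = 0.5916; P₀ = 0.086381
Lq = P₀·a^c·ρ/(c!(1−ρ)²) = 0.40057
Wq = Lq/λ = 0.40057/53.39 = 0.007503 hr
W = Wq + 1/μ = 0.007503 + 0.04433 = 0.05183 hr

Final: 0.05183 hr


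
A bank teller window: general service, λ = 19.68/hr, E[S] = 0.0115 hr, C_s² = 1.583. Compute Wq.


ρ = λ·E[S] = 19.68·0.0115 = 0.2263
E[S²] = E[S]²(1+C_s²) = 0.0115²·(1+1.583) = 0.0003416
Wq = λ·E[S²]/(2(1−ρ)) = 19.68·0.0003416/(2·0.7737) = 0.004345 hr

Final: 0.004345 hr


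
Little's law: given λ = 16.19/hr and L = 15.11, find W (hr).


W = L/λ = 15.11/16.19 = 0.9333 hr

Final: 0.9333 hr


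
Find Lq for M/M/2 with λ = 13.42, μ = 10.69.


a = λ/μ = 1.2554; ρ = a/2 = 0.6277
P₀ = 0.228736
Lq = P₀·a^c·ρ / (c!·(1−ρ)²) = 0.228736·1.57598·0.6277/(2·0.13862)
= 0.81618

Final: 0.81618


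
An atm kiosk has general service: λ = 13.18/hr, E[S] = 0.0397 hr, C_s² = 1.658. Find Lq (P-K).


ρ = λ·E[S] = 13.18·0.0397 = 0.5232
Lq = ρ²(1+C_s²)/(2(1−ρ)) = 0.2738·(1+1.658)/(2·0.4768)
= 0.2738·2.6580/0.9535 = 0.76321

Final: 0.76321


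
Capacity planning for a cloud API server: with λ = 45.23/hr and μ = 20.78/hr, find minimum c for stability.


Stability requires cμ > λ ⇔ c > λ/μ.
λ/μ = 45.23/20.78 = 2.1766
Minimum integer c = ⌊2.1766⌋ + 1 = 3
Check: 3·20.78 = 62.34 > 45.23, while 2·20.78 = 41.56 ≤ 45.23

Final: 3 servers


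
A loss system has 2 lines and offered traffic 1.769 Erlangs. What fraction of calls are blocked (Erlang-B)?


B(c,a) = (a^c/c!) / Σ_{k=0}^{c} a^k/k!
a^2/2! = 1.564680
Σ terms (k=0..2): 1.00000 + 1.76900 + 1.56468 = 4.333680
B = 1.564680/4.333680 = 0.361051

Final: 0.361051


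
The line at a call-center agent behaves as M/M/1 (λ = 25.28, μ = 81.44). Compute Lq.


ρ = 25.28/81.44 = 0.3104
Lq = ρ²/(1−ρ) = 0.09636/0.6896 = 0.1397

Final: 0.1397


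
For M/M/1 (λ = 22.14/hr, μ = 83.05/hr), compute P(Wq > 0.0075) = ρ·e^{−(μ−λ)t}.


ρ = 22.14/83.05 = 0.2666
P(Wq > t) = ρ·e^{−(μ−λ)t} = 0.2666·e^{−0.4568}
= 0.2666·0.633291 = 0.168827

Final: 0.168827


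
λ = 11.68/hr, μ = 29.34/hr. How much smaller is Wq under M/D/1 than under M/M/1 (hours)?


ρ = 11.68/29.34 = 0.3981
Wq(M/M/1) = ρ/(μ−λ) = 0.3981/17.66 = 0.02254 hr
Wq(M/D/1) = ρ/(2(μ−λ)) = 0.01127 hr
Savings = 0.02254 − 0.01127 = 0.01127 hr

Final: 0.01127 hr


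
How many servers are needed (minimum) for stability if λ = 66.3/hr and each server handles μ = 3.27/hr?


Stability requires cμ > λ ⇔ c > λ/μ.
λ/μ = 66.3/3.27 = 20.2752
Minimum integer c = ⌊20.2752⌋ + 1 = 21
Check: 21·3.27 = 68.67 > 66.3, while 20·3.27 = 65.40 ≤ 66.3

Final: 21 servers


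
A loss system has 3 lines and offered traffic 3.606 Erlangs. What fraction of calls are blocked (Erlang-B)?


B(c,a) = (a^c/c!) / Σ_{k=0}^{c} a^k/k!
a^3/3! = 7.814945
Σ terms (k=0..3): 1.00000 + 3.60600 + 6.50162 + 7.81494 = 18.922563
B = 7.814945/18.922563 = 0.412996

Final: 0.412996


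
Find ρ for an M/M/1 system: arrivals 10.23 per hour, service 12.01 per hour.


ρ = λ/μ = 10.23/12.01 = 0.8518

Final: 0.8518


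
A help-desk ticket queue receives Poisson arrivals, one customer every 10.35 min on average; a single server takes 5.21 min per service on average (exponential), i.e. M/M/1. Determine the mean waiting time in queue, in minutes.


λ = 60/10.35 = 5.7971 /hr
μ = 60/5.21 = 11.5163 /hr
ρ = λ/μ = 5.7971/11.5163 = 0.5034
Wq = ρ/(μ−λ) = 0.5034/(11.5163−5.7971) = 0.08802 hr
In minutes: 0.08802·60 = 5.281 min

Final: 5.281 min


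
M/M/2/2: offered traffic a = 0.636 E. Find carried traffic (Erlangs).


B(2,0.636) = 0.110022 (Erlang-B)
Carried load = a(1 − B) = 0.636·(1 − 0.110022) = 0.636·0.889978 = 0.5660 E

Final: 0.5660 Erlangs


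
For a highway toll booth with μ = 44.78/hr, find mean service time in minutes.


Mean service time = 1/μ = 1/44.78 hour = 0.02233 hour
In minutes: 0.02233 × 60 = 1.3399 min

Final: 1.3399 min


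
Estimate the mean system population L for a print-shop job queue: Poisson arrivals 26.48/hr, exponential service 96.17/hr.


ρ = λ/μ = 26.48/96.17 = 0.2753
L = ρ/(1−ρ) = 0.2753/(1 − 0.2753) = 0.2753/0.7247 = 0.3800

Final: 0.3800


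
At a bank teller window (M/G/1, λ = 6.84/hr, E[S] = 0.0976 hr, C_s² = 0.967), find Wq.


ρ = λ·E[S] = 6.84·0.0976 = 0.6676
E[S²] = E[S]²(1+C_s²) = 0.0976²·(1+0.967) = 0.018737
Wq = λ·E[S²]/(2(1−ρ)) = 6.84·0.018737/(2·0.3324) = 0.19277 hr

Final: 0.19277 hr


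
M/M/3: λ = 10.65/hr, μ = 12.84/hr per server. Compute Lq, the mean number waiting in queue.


a = λ/μ = 0.8294; ρ = a/3 = 0.2765
P₀ = 0.433864
Lq = P₀·a^c·ρ / (c!·(1−ρ)²) = 0.433864·0.57063·0.2765/(6·0.52348)
= 0.02179

Final: 0.02179


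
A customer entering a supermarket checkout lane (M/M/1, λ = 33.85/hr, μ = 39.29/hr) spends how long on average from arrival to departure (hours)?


W = 1/(μ−λ) = 1/(39.29 − 33.85) = 1/5.44 = 0.1838 hr

Final: 0.1838 hr


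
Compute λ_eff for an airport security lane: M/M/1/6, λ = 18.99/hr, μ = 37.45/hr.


ρ = 0.5071; P_K = (1−ρ)ρ^6/(1−ρ^7) = 0.008452
λ_eff = λ(1 − P_K) = 18.99·(1 − 0.008452) = 18.99·0.991548 = 18.8295 /hr

Final: 18.8295 /hr


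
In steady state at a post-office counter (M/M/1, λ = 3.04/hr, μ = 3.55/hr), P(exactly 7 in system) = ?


ρ = 3.04/3.55 = 0.8563
P_n = (1−ρ)·ρ^n = (1 − 0.8563)·0.8563^7 = 0.1437·0.337689 = 0.048513

Final: 0.048513


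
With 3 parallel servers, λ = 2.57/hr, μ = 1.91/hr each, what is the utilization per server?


ρ = λ/(cμ) = 2.57/(3·1.91) = 2.57/5.73 = 0.4485

Final: 0.4485


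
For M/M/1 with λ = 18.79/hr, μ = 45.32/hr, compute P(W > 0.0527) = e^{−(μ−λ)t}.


W ~ Exponential(μ−λ) for M/M/1.
μ − λ = 45.32 − 18.79 = 26.5300
P(W > t) = e^{−(μ−λ)t} = e^{−1.3981} = 0.247058

Final: 0.247058


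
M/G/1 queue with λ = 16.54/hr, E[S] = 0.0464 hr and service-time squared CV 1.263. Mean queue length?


ρ = λ·E[S] = 16.54·0.0464 = 0.7675
Lq = ρ²(1+C_s²)/(2(1−ρ)) = 0.5890·(1+1.263)/(2·0.2325)
= 0.5890·2.2630/0.4651 = 2.86587

Final: 2.86587


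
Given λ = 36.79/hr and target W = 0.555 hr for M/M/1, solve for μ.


W = 1/(μ−λ) ⇒ μ − λ = 1/W = 1/0.555 = 1.8018
μ = λ + 1/W = 36.79 + 1.8018 = 38.5918 per hr

Final: 38.5918 /hr


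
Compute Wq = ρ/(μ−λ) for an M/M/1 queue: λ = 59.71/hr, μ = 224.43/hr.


ρ = 59.71/224.43 = 0.2661
Wq = ρ/(μ−λ) = 0.2661/(224.43 − 59.71) = 0.2661/164.72 = 0.001615 hr

Final: 0.001615 hr


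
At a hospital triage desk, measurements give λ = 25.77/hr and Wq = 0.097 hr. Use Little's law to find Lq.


Lq = λWq = 25.77·0.097 = 2.4997

Final: 2.4997


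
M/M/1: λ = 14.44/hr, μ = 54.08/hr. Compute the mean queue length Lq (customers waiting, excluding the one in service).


ρ = 14.44/54.08 = 0.2670
Lq = ρ²/(1−ρ) = 0.07130/0.7330 = 0.09727

Final: 0.09727


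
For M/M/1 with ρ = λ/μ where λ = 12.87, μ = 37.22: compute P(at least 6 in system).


ρ = 12.87/37.22 = 0.3458
P(N ≥ n) = ρ^n = 0.3458^6 = 0.001709

Final: 0.001709


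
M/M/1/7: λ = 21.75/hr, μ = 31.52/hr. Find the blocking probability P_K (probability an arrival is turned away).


ρ = λ/μ = 21.75/31.52 = 0.6900
P_K = (1−ρ)ρ^K/(1−ρ^(K+1)) = (0.3100·0.074492)/(1 − 0.051403)
= 0.023090/0.948597 = 0.024341

Final: 0.024341


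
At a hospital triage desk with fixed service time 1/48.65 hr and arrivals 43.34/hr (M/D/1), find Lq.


ρ = 43.34/48.65 = 0.8909
M/D/1: Lq = ρ²/(2(1−ρ)) = 0.7936/(2·0.1091) = 3.63555

Final: 3.63555


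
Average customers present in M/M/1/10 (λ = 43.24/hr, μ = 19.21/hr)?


ρ = 43.24/19.21 = 2.2509
L = ρ[1 − (K+1)ρ^K + Kρ^(K+1)] / [(1−ρ)(1−ρ^(K+1))]
Numerator: 2.2509·(1 − 11·3338.744643 + 10·7515.216989) = 86495.708699
Denominator: (-1.2509)·(-7514.216989) = 9399.616567
L = 86495.708699/9399.616567 = 9.2020

Final: 9.2020


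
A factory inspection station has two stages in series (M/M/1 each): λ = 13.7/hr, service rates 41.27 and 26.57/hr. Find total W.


Each node sees arrival rate λ = 13.7/hr (tandem ⇒ throughput preserved).
W₁ = 1/(μ₁−λ) = 1/(41.27−13.7) = 0.03627 hr
W₂ = 1/(μ₂−λ) = 1/(26.57−13.7) = 0.07770 hr
W_total = W₁ + W₂ = 0.03627 + 0.07770 = 0.11397 hr

Final: 0.11397 hr


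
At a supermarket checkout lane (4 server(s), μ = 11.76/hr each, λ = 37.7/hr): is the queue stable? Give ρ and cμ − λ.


Total capacity cμ = 4·11.76 = 47.04/hr
ρ = λ/(cμ) = 37.7/47.04 = 0.8014
Stable ⇔ ρ < 1: YES
Spare capacity = cμ − λ = 47.04 − 37.7 = 9.34/hr

Final: ρ = 0.8014; stable; margin = 9.34/hr


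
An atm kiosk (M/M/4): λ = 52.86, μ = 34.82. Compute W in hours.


a = 1.5181; ρ = 0.3795; P₀ = 0.216912
Lq = P₀·a^c·ρ/(c!(1−ρ)²) = 0.04732
Wq = Lq/λ = 0.04732/52.86 = 0.0008952 hr
W = Wq + 1/μ = 0.0008952 + 0.02872 = 0.02961 hr

Final: 0.02961 hr


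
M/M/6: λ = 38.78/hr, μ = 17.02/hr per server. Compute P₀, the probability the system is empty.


a = λ/μ = 38.78/17.02 = 2.2785; ρ = a/c = 0.3797
Σ_{k=0}^{5} a^k/k! (terms k=0..5) = 1.00000 + 2.27850 + 2.59577 + 1.97149 + 1.12301 + 0.51175 = 9.48051
Tail: a^6/(6!(1−ρ)) = 139.92312/(720·0.6203) = 0.31332
P₀ = 1/(9.48051 + 0.31332) = 1/9.79383 = 0.102105

Final: 0.102105


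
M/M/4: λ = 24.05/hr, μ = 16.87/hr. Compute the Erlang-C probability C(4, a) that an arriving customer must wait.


a = λ/μ = 1.4256; ρ = a/4 = 0.3564
P₀ = 0.238545 (from M/M/c formula)
C(c,a) = [a^c/(c!(1−ρ))]·P₀ = [4.13047/(24·0.6436)]·0.238545
= 0.26741·0.238545 = 0.063789

Final: 0.063789


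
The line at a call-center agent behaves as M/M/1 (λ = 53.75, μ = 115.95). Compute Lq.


ρ = 53.75/115.95 = 0.4636
Lq = ρ²/(1−ρ) = 0.2149/0.5364 = 0.4006

Final: 0.4006


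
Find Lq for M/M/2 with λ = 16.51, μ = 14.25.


a = λ/μ = 1.1586; ρ = a/2 = 0.5793
P₀ = 0.266385
Lq = P₀·a^c·ρ / (c!·(1−ρ)²) = 0.266385·1.34235·0.5793/(2·0.17699)
= 0.58519

Final: 0.58519


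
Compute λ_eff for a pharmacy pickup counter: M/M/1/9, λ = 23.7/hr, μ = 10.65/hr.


ρ = 2.2254; P_K = (1−ρ)ρ^9/(1−ρ^10) = 0.550818
λ_eff = λ(1 − P_K) = 23.7·(1 − 0.550818) = 23.7·0.449182 = 10.6456 /hr

Final: 10.6456 /hr


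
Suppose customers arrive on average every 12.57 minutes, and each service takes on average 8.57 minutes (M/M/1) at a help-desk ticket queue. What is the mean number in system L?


λ = 60/12.57 = 4.7733 /hr
μ = 60/8.57 = 7.0012 /hr
ρ = λ/μ = 4.7733/7.0012 = 0.6818
L = ρ/(1−ρ) = 0.6818/0.3182 = 2.1425

Final: 2.1425


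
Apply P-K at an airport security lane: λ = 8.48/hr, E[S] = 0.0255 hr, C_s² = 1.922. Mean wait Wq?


ρ = λ·E[S] = 8.48·0.0255 = 0.2162
E[S²] = E[S]²(1+C_s²) = 0.0255²·(1+1.922) = 0.001900
Wq = λ·E[S²]/(2(1−ρ)) = 8.48·0.001900/(2·0.7838) = 0.01028 hr

Final: 0.01028 hr


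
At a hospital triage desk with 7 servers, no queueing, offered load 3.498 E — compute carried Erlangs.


B(7,3.498) = 0.039526 (Erlang-B)
Carried load = a(1 − B) = 3.498·(1 − 0.039526) = 3.498·0.960474 = 3.3597 E

Final: 3.3597 Erlangs


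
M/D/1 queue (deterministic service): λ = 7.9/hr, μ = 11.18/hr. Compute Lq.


ρ = 7.9/11.18 = 0.7066
M/D/1: Lq = ρ²/(2(1−ρ)) = 0.4993/(2·0.2934) = 0.85096

Final: 0.85096
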